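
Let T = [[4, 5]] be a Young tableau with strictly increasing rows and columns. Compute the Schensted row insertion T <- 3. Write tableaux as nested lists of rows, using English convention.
In row 1, 3 replaces 4 (the leftmost entry greater than 3); 4 is bumped to row 2. 4 starts a new row 2. The new tableau is [[3, 5], [4]].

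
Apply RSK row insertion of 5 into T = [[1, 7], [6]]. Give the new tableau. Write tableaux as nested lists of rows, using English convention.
In row 1, 5 replaces 7 (the leftmost entry greater than 5); 7 is bumped to row 2. 7 is appended to row 2. The new tableau is [[1, 5], [6, 7]].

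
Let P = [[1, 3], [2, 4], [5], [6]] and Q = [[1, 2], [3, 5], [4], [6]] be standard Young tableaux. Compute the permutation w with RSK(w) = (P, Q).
2 6 5 1 4 3

Reverse the RSK construction: for i from n down to 1, find the cell of Q containing i, remove the entry at that cell from P, and reverse-bump it up through P; the value ejected from row 1 is w(i).

Step i=6: Q has 6 at row 4, column 1; remove 6 from row 4 of P and reverse-bump: 6 enters row 3 and ejects 5; 5 enters row 2 and ejects 4; 4 enters row 1 and ejects 3. So w(6) = 3. P is now [[1, 4], [2, 5], [6]].
Step i=5: Q has 5 at row 2, column 2; remove 5 from row 2 of P and reverse-bump: 5 enters row 1 and ejects 4. So w(5) = 4. P is now [[1, 5], [2], [6]].
Step i=4: Q has 4 at row 3, column 1; remove 6 from row 3 of P and reverse-bump: 6 enters row 2 and ejects 2; 2 enters row 1 and ejects 1. So w(4) = 1. P is now [[2, 5], [6]].
Step i=3: Q has 3 at row 2, column 1; remove 6 from row 2 of P and reverse-bump: 6 enters row 1 and ejects 5. So w(3) = 5. P is now [[2, 6]].
Step i=2: Q has 2 at row 1, column 2; remove that cell from P, ejecting 6. So w(2) = 6. P is now [[2]].
Step i=1: Q has 1 at row 1, column 1; remove that cell from P, ejecting 2. So w(1) = 2. P is now [].

So w = 2 6 5 1 4 3.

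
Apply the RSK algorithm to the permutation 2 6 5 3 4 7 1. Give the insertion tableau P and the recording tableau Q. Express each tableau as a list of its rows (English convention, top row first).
Insert each entry of the permutation into P by Schensted row insertion, recording in Q the position of each new cell.

Insert 2: appended to row 1. P = [[2]].
Insert 6: appended to row 1. P = [[2, 6]].
Insert 5: 5 bumps 6 from row 1; 6 starts row 2. P = [[2, 5], [6]].
Insert 3: 3 bumps 5 from row 1; 5 bumps 6 from row 2; 6 starts row 3. P = [[2, 3], [5], [6]].
Insert 4: appended to row 1. P = [[2, 3, 4], [5], [6]].
Insert 7: appended to row 1. P = [[2, 3, 4, 7], [5], [6]].
Insert 1: 1 bumps 2 from row 1; 2 bumps 5 from row 2; 5 bumps 6 from row 3; 6 starts row 4. P = [[1, 3, 4, 7], [2], [5], [6]].

So P = [[1, 3, 4, 7], [2], [5], [6]], Q = [[1, 2, 5, 6], [3], [4], [7]].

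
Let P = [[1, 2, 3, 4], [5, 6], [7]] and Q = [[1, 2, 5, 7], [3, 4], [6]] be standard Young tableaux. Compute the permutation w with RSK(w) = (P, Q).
5 7 1 2 6 3 4

Reverse the RSK construction: for i from n down to 1, find the cell of Q containing i, remove the entry at that cell from P, and reverse-bump it up through P; the value ejected from row 1 is w(i).

Step i=7: Q has 7 at row 1, column 4; remove that cell from P, ejecting 4. So w(7) = 4. P is now [[1, 2, 3], [5, 6], [7]].
Step i=6: Q has 6 at row 3, column 1; remove 7 from row 3 of P and reverse-bump: 7 enters row 2 and ejects 6; 6 enters row 1 and ejects 3. So w(6) = 3. P is now [[1, 2, 6], [5, 7]].
Step i=5: Q has 5 at row 1, column 3; remove that cell from P, ejecting 6. So w(5) = 6. P is now [[1, 2], [5, 7]].
Step i=4: Q has 4 at row 2, column 2; remove 7 from row 2 of P and reverse-bump: 7 enters row 1 and ejects 2. So w(4) = 2. P is now [[1, 7], [5]].
Step i=3: Q has 3 at row 2, column 1; remove 5 from row 2 of P and reverse-bump: 5 enters row 1 and ejects 1. So w(3) = 1. P is now [[5, 7]].
Step i=2: Q has 2 at row 1, column 2; remove that cell from P, ejecting 7. So w(2) = 7. P is now [[5]].
Step i=1: Q has 1 at row 1, column 1; remove that cell from P, ejecting 5. So w(1) = 5. P is now [].

So w = 5 7 1 2 6 3 4.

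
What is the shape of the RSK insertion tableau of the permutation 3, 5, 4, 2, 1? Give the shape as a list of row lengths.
[2, 1, 1, 1]

Row-insert each entry into an empty tableau.

After inserting 3: P = [[3]].
After inserting 5: P = [[3, 5]].
After inserting 4: P = [[3, 4], [5]].
After inserting 2: P = [[2, 4], [3], [5]].
After inserting 1: P = [[1, 4], [2], [3], [5]].

The final insertion tableau P = [[1, 4], [2], [3], [5]] has shape [2, 1, 1, 1].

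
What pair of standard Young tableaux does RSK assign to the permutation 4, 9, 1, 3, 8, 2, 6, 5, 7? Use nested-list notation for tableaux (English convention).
P = [[1, 2, 5, 7], [3, 6], [4, 8], [9]], Q = [[1, 2, 5, 9], [3, 4], [6, 7], [8]]

Insert each entry of the permutation into P by Schensted row insertion, recording in Q the position of each new cell.

Insert 4: appended to row 1. P = [[4]].
Insert 9: appended to row 1. P = [[4, 9]].
Insert 1: 1 bumps 4 from row 1; 4 starts row 2. P = [[1, 9], [4]].
Insert 3: 3 bumps 9 from row 1; 9 appends to row 2. P = [[1, 3], [4, 9]].
Insert 8: appended to row 1. P = [[1, 3, 8], [4, 9]].
Insert 2: 2 bumps 3 from row 1; 3 bumps 4 from row 2; 4 starts row 3. P = [[1, 2, 8], [3, 9], [4]].
Insert 6: 6 bumps 8 from row 1; 8 bumps 9 from row 2; 9 appends to row 3. P = [[1, 2, 6], [3, 8], [4, 9]].
Insert 5: 5 bumps 6 from row 1; 6 bumps 8 from row 2; 8 bumps 9 from row 3; 9 starts row 4. P = [[1, 2, 5], [3, 6], [4, 8], [9]].
Insert 7: appended to row 1. P = [[1, 2, 5, 7], [3, 6], [4, 8], [9]].

So P = [[1, 2, 5, 7], [3, 6], [4, 8], [9]], Q = [[1, 2, 5, 9], [3, 4], [6, 7], [8]].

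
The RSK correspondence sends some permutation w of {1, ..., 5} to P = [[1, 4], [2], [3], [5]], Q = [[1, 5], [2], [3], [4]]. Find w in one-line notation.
Reverse the RSK construction: for i from n down to 1, find the cell of Q containing i, remove the entry at that cell from P, and reverse-bump it up through P; the value ejected from row 1 is w(i).

Step i=5: Q has 5 at row 1, column 2; remove that cell from P, ejecting 4. So w(5) = 4. P is now [[1], [2], [3], [5]].
Step i=4: Q has 4 at row 4, column 1; remove 5 from row 4 of P and reverse-bump: 5 enters row 3 and ejects 3; 3 enters row 2 and ejects 2; 2 enters row 1 and ejects 1. So w(4) = 1. P is now [[2], [3], [5]].
Step i=3: Q has 3 at row 3, column 1; remove 5 from row 3 of P and reverse-bump: 5 enters row 2 and ejects 3; 3 enters row 1 and ejects 2. So w(3) = 2. P is now [[3], [5]].
Step i=2: Q has 2 at row 2, column 1; remove 5 from row 2 of P and reverse-bump: 5 enters row 1 and ejects 3. So w(2) = 3. P is now [[5]].
Step i=1: Q has 1 at row 1, column 1; remove that cell from P, ejecting 5. So w(1) = 5. P is now [].

So w = 5 3 2 1 4.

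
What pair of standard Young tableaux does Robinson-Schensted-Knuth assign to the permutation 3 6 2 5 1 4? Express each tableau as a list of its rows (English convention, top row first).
P = [[1, 4], [2, 5], [3, 6]], Q = [[1, 2], [3, 4], [5, 6]]

Insert each entry of the permutation into P by Schensted row insertion, recording in Q the position of each new cell.

Insert 3: appended to row 1. P = [[3]].
Insert 6: appended to row 1. P = [[3, 6]].
Insert 2: 2 bumps 3 from row 1; 3 starts row 2. P = [[2, 6], [3]].
Insert 5: 5 bumps 6 from row 1; 6 appends to row 2. P = [[2, 5], [3, 6]].
Insert 1: 1 bumps 2 from row 1; 2 bumps 3 from row 2; 3 starts row 3. P = [[1, 5], [2, 6], [3]].
Insert 4: 4 bumps 5 from row 1; 5 bumps 6 from row 2; 6 appends to row 3. P = [[1, 4], [2, 5], [3, 6]].

So P = [[1, 4], [2, 5], [3, 6]], Q = [[1, 2], [3, 4], [5, 6]].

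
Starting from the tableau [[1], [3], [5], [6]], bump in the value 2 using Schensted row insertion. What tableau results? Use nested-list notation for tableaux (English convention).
[[1, 2], [3], [5], [6]]

2 is larger than every entry of row 1, so it is appended to row 1. The new tableau is [[1, 2], [3], [5], [6]].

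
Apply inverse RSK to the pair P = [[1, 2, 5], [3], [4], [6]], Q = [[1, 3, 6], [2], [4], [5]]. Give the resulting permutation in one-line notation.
Reverse the RSK construction: for i from n down to 1, find the cell of Q containing i, remove the entry at that cell from P, and reverse-bump it up through P; the value ejected from row 1 is w(i).

Step i=6: Q has 6 at row 1, column 3; remove that cell from P, ejecting 5. So w(6) = 5. P is now [[1, 2], [3], [4], [6]].
Step i=5: Q has 5 at row 4, column 1; remove 6 from row 4 of P and reverse-bump: 6 enters row 3 and ejects 4; 4 enters row 2 and ejects 3; 3 enters row 1 and ejects 2. So w(5) = 2. P is now [[1, 3], [4], [6]].
Step i=4: Q has 4 at row 3, column 1; remove 6 from row 3 of P and reverse-bump: 6 enters row 2 and ejects 4; 4 enters row 1 and ejects 3. So w(4) = 3. P is now [[1, 4], [6]].
Step i=3: Q has 3 at row 1, column 2; remove that cell from P, ejecting 4. So w(3) = 4. P is now [[1], [6]].
Step i=2: Q has 2 at row 2, column 1; remove 6 from row 2 of P and reverse-bump: 6 enters row 1 and ejects 1. So w(2) = 1. P is now [[6]].
Step i=1: Q has 1 at row 1, column 1; remove that cell from P, ejecting 6. So w(1) = 6. P is now [].

So w = 6 1 4 3 2 5.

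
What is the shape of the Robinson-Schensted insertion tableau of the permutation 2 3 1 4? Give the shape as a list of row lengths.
Row-insert each entry into an empty tableau.

After inserting 2: P = [[2]].
After inserting 3: P = [[2, 3]].
After inserting 1: P = [[1, 3], [2]].
After inserting 4: P = [[1, 3, 4], [2]].

The final insertion tableau P = [[1, 3, 4], [2]] has shape [3, 1].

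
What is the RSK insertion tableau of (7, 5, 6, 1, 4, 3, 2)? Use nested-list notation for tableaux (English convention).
P = [[1, 2], [3, 6], [4], [5], [7]]

Insert 7: appended to row 1. P = [[7]].
Insert 5: 5 bumps 7 from row 1; 7 starts row 2. P = [[5], [7]].
Insert 6: appended to row 1. P = [[5, 6], [7]].
Insert 1: 1 bumps 5 from row 1; 5 bumps 7 from row 2; 7 starts row 3. P = [[1, 6], [5], [7]].
Insert 4: 4 bumps 6 from row 1; 6 appends to row 2. P = [[1, 4], [5, 6], [7]].
Insert 3: 3 bumps 4 from row 1; 4 bumps 5 from row 2; 5 bumps 7 from row 3; 7 starts row 4. P = [[1, 3], [4, 6], [5], [7]].
Insert 2: 2 bumps 3 from row 1; 3 bumps 4 from row 2; 4 bumps 5 from row 3; 5 bumps 7 from row 4; 7 starts row 5. P = [[1, 2], [3, 6], [4], [5], [7]].

So P = [[1, 2], [3, 6], [4], [5], [7]].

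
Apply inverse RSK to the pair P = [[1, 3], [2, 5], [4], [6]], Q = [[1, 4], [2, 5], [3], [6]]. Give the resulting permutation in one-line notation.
Reverse the RSK construction: for i from n down to 1, find the cell of Q containing i, remove the entry at that cell from P, and reverse-bump it up through P; the value ejected from row 1 is w(i).

Step i=6: Q has 6 at row 4, column 1; remove 6 from row 4 of P and reverse-bump: 6 enters row 3 and ejects 4; 4 enters row 2 and ejects 2; 2 enters row 1 and ejects 1. So w(6) = 1. P is now [[2, 3], [4, 5], [6]].
Step i=5: Q has 5 at row 2, column 2; remove 5 from row 2 of P and reverse-bump: 5 enters row 1 and ejects 3. So w(5) = 3. P is now [[2, 5], [4], [6]].
Step i=4: Q has 4 at row 1, column 2; remove that cell from P, ejecting 5. So w(4) = 5. P is now [[2], [4], [6]].
Step i=3: Q has 3 at row 3, column 1; remove 6 from row 3 of P and reverse-bump: 6 enters row 2 and ejects 4; 4 enters row 1 and ejects 2. So w(3) = 2. P is now [[4], [6]].
Step i=2: Q has 2 at row 2, column 1; remove 6 from row 2 of P and reverse-bump: 6 enters row 1 and ejects 4. So w(2) = 4. P is now [[6]].
Step i=1: Q has 1 at row 1, column 1; remove that cell from P, ejecting 6. So w(1) = 6. P is now [].

So w = 6 4 2 5 3 1.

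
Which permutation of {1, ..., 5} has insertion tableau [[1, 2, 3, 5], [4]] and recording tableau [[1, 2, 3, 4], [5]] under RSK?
1 2 4 5 3

Reverse the RSK construction: for i from n down to 1, find the cell of Q containing i, remove the entry at that cell from P, and reverse-bump it up through P; the value ejected from row 1 is w(i).

Step i=5: Q has 5 at row 2, column 1; remove 4 from row 2 of P and reverse-bump: 4 enters row 1 and ejects 3. So w(5) = 3. P is now [[1, 2, 4, 5]].
Step i=4: Q has 4 at row 1, column 4; remove that cell from P, ejecting 5. So w(4) = 5. P is now [[1, 2, 4]].
Step i=3: Q has 3 at row 1, column 3; remove that cell from P, ejecting 4. So w(3) = 4. P is now [[1, 2]].
Step i=2: Q has 2 at row 1, column 2; remove that cell from P, ejecting 2. So w(2) = 2. P is now [[1]].
Step i=1: Q has 1 at row 1, column 1; remove that cell from P, ejecting 1. So w(1) = 1. P is now [].

So w = 1 2 4 5 3.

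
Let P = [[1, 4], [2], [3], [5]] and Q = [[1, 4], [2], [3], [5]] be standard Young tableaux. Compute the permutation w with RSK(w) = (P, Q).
5 3 2 4 1

Reverse the RSK construction: for i from n down to 1, find the cell of Q containing i, remove the entry at that cell from P, and reverse-bump it up through P; the value ejected from row 1 is w(i).

Step i=5: Q has 5 at row 4, column 1; remove 5 from row 4 of P and reverse-bump: 5 enters row 3 and ejects 3; 3 enters row 2 and ejects 2; 2 enters row 1 and ejects 1. So w(5) = 1. P is now [[2, 4], [3], [5]].
Step i=4: Q has 4 at row 1, column 2; remove that cell from P, ejecting 4. So w(4) = 4. P is now [[2], [3], [5]].
Step i=3: Q has 3 at row 3, column 1; remove 5 from row 3 of P and reverse-bump: 5 enters row 2 and ejects 3; 3 enters row 1 and ejects 2. So w(3) = 2. P is now [[3], [5]].
Step i=2: Q has 2 at row 2, column 1; remove 5 from row 2 of P and reverse-bump: 5 enters row 1 and ejects 3. So w(2) = 3. P is now [[5]].
Step i=1: Q has 1 at row 1, column 1; remove that cell from P, ejecting 5. So w(1) = 5. P is now [].

So w = 5 3 2 4 1.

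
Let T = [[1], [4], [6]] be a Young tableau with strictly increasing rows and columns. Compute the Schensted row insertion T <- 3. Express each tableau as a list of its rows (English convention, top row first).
3 is larger than every entry of row 1, so it is appended to row 1. The new tableau is [[1, 3], [4], [6]].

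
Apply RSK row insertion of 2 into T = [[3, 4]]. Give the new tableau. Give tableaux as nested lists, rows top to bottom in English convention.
In row 1, 2 replaces 3 (the leftmost entry greater than 2); 3 is bumped to row 2. 3 starts a new row 2. The new tableau is [[2, 4], [3]].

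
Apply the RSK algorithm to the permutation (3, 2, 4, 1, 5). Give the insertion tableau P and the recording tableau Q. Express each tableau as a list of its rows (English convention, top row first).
P = [[1, 4, 5], [2], [3]], Q = [[1, 3, 5], [2], [4]]

Insert each entry of the permutation into P by Schensted row insertion, recording in Q the position of each new cell.

After inserting 3: P = [[3]].
After inserting 2: P = [[2], [3]].
After inserting 4: P = [[2, 4], [3]].
After inserting 1: P = [[1, 4], [2], [3]].
After inserting 5: P = [[1, 4, 5], [2], [3]].

So P = [[1, 4, 5], [2], [3]], Q = [[1, 3, 5], [2], [4]].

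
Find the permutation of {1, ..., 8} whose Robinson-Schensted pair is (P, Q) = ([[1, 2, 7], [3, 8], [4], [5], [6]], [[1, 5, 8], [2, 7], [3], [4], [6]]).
6 5 4 3 8 1 2 7

Reverse the RSK construction: for i from n down to 1, find the cell of Q containing i, remove the entry at that cell from P, and reverse-bump it up through P; the value ejected from row 1 is w(i).

Step i=8: Q has 8 at row 1, column 3; remove that cell from P, ejecting 7. So w(8) = 7. P is now [[1, 2], [3, 8], [4], [5], [6]].
Step i=7: Q has 7 at row 2, column 2; remove 8 from row 2 of P and reverse-bump: 8 enters row 1 and ejects 2. So w(7) = 2. P is now [[1, 8], [3], [4], [5], [6]].
Step i=6: Q has 6 at row 5, column 1; remove 6 from row 5 of P and reverse-bump: 6 enters row 4 and ejects 5; 5 enters row 3 and ejects 4; 4 enters row 2 and ejects 3; 3 enters row 1 and ejects 1. So w(6) = 1. P is now [[3, 8], [4], [5], [6]].
Step i=5: Q has 5 at row 1, column 2; remove that cell from P, ejecting 8. So w(5) = 8. P is now [[3], [4], [5], [6]].
Step i=4: Q has 4 at row 4, column 1; remove 6 from row 4 of P and reverse-bump: 6 enters row 3 and ejects 5; 5 enters row 2 and ejects 4; 4 enters row 1 and ejects 3. So w(4) = 3. P is now [[4], [5], [6]].
Step i=3: Q has 3 at row 3, column 1; remove 6 from row 3 of P and reverse-bump: 6 enters row 2 and ejects 5; 5 enters row 1 and ejects 4. So w(3) = 4. P is now [[5], [6]].
Step i=2: Q has 2 at row 2, column 1; remove 6 from row 2 of P and reverse-bump: 6 enters row 1 and ejects 5. So w(2) = 5. P is now [[6]].
Step i=1: Q has 1 at row 1, column 1; remove that cell from P, ejecting 6. So w(1) = 6. P is now [].

So w = 6 5 4 3 8 1 2 7.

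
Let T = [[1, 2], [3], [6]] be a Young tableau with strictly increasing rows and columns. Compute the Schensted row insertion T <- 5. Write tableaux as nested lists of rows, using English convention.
5 is larger than every entry of row 1, so it is appended to row 1. The new tableau is [[1, 2, 5], [3], [6]].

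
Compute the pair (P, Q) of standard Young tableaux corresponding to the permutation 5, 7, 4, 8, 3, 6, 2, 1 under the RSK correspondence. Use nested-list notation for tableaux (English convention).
Insert each entry of the permutation into P by Schensted row insertion, recording in Q the position of each new cell.

Insert 5: appended to row 1. P = [[5]].
Insert 7: appended to row 1. P = [[5, 7]].
Insert 4: 4 bumps 5 from row 1; 5 starts row 2. P = [[4, 7], [5]].
Insert 8: appended to row 1. P = [[4, 7, 8], [5]].
Insert 3: 3 bumps 4 from row 1; 4 bumps 5 from row 2; 5 starts row 3. P = [[3, 7, 8], [4], [5]].
Insert 6: 6 bumps 7 from row 1; 7 appends to row 2. P = [[3, 6, 8], [4, 7], [5]].
Insert 2: 2 bumps 3 from row 1; 3 bumps 4 from row 2; 4 bumps 5 from row 3; 5 starts row 4. P = [[2, 6, 8], [3, 7], [4], [5]].
Insert 1: 1 bumps 2 from row 1; 2 bumps 3 from row 2; 3 bumps 4 from row 3; 4 bumps 5 from row 4; 5 starts row 5. P = [[1, 6, 8], [2, 7], [3], [4], [5]].

So P = [[1, 6, 8], [2, 7], [3], [4], [5]], Q = [[1, 2, 4], [3, 6], [5], [7], [8]].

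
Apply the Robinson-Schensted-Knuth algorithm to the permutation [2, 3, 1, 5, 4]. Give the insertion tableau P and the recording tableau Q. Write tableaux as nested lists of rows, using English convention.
P = [[1, 3, 4], [2, 5]], Q = [[1, 2, 4], [3, 5]]

Insert each entry of the permutation into P by Schensted row insertion, recording in Q the position of each new cell.

Insert 2: appended to row 1. P = [[2]], Q = [[1]].
Insert 3: appended to row 1. P = [[2, 3]], Q = [[1, 2]].
Insert 1: 1 bumps 2 from row 1; 2 starts row 2. P = [[1, 3], [2]], Q = [[1, 2], [3]].
Insert 5: appended to row 1. P = [[1, 3, 5], [2]], Q = [[1, 2, 4], [3]].
Insert 4: 4 bumps 5 from row 1; 5 appends to row 2. P = [[1, 3, 4], [2, 5]], Q = [[1, 2, 4], [3, 5]].

So P = [[1, 3, 4], [2, 5]], Q = [[1, 2, 4], [3, 5]].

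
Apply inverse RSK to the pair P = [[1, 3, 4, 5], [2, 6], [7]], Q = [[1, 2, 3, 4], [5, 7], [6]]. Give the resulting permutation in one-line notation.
2 3 4 7 6 1 5

Reverse the RSK construction: for i from n down to 1, find the cell of Q containing i, remove the entry at that cell from P, and reverse-bump it up through P; the value ejected from row 1 is w(i).

Step i=7: Q has 7 at row 2, column 2; remove 6 from row 2 of P and reverse-bump: 6 enters row 1 and ejects 5. So w(7) = 5. P is now [[1, 3, 4, 6], [2], [7]].
Step i=6: Q has 6 at row 3, column 1; remove 7 from row 3 of P and reverse-bump: 7 enters row 2 and ejects 2; 2 enters row 1 and ejects 1. So w(6) = 1. P is now [[2, 3, 4, 6], [7]].
Step i=5: Q has 5 at row 2, column 1; remove 7 from row 2 of P and reverse-bump: 7 enters row 1 and ejects 6. So w(5) = 6. P is now [[2, 3, 4, 7]].
Step i=4: Q has 4 at row 1, column 4; remove that cell from P, ejecting 7. So w(4) = 7. P is now [[2, 3, 4]].
Step i=3: Q has 3 at row 1, column 3; remove that cell from P, ejecting 4. So w(3) = 4. P is now [[2, 3]].
Step i=2: Q has 2 at row 1, column 2; remove that cell from P, ejecting 3. So w(2) = 3. P is now [[2]].
Step i=1: Q has 1 at row 1, column 1; remove that cell from P, ejecting 2. So w(1) = 2. P is now [].

So w = 2 3 4 7 6 1 5.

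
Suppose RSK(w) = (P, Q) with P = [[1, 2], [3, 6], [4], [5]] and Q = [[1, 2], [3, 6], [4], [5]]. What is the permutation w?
Reverse the RSK construction: for i from n down to 1, find the cell of Q containing i, remove the entry at that cell from P, and reverse-bump it up through P; the value ejected from row 1 is w(i).

Step i=6: Q has 6 at row 2, column 2; remove 6 from row 2 of P and reverse-bump: 6 enters row 1 and ejects 2. So w(6) = 2. P is now [[1, 6], [3], [4], [5]].
Step i=5: Q has 5 at row 4, column 1; remove 5 from row 4 of P and reverse-bump: 5 enters row 3 and ejects 4; 4 enters row 2 and ejects 3; 3 enters row 1 and ejects 1. So w(5) = 1. P is now [[3, 6], [4], [5]].
Step i=4: Q has 4 at row 3, column 1; remove 5 from row 3 of P and reverse-bump: 5 enters row 2 and ejects 4; 4 enters row 1 and ejects 3. So w(4) = 3. P is now [[4, 6], [5]].
Step i=3: Q has 3 at row 2, column 1; remove 5 from row 2 of P and reverse-bump: 5 enters row 1 and ejects 4. So w(3) = 4. P is now [[5, 6]].
Step i=2: Q has 2 at row 1, column 2; remove that cell from P, ejecting 6. So w(2) = 6. P is now [[5]].
Step i=1: Q has 1 at row 1, column 1; remove that cell from P, ejecting 5. So w(1) = 5. P is now [].

So w = 5 6 4 3 1 2.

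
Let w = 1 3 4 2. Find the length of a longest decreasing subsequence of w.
2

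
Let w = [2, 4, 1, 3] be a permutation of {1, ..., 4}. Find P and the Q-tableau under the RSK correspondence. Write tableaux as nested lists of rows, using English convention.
P = [[1, 3], [2, 4]], Q = [[1, 2], [3, 4]]

Insert each entry of the permutation into P by Schensted row insertion, recording in Q the position of each new cell.

Insert 2: appended to row 1. P = [[2]].
Insert 4: appended to row 1. P = [[2, 4]].
Insert 1: 1 bumps 2 from row 1; 2 starts row 2. P = [[1, 4], [2]].
Insert 3: 3 bumps 4 from row 1; 4 appends to row 2. P = [[1, 3], [2, 4]].

So P = [[1, 3], [2, 4]], Q = [[1, 2], [3, 4]].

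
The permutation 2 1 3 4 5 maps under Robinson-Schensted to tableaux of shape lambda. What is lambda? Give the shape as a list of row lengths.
[4, 1]

Row-insert each entry into an empty tableau.

After inserting 2: P = [[2]].
After inserting 1: P = [[1], [2]].
After inserting 3: P = [[1, 3], [2]].
After inserting 4: P = [[1, 3, 4], [2]].
After inserting 5: P = [[1, 3, 4, 5], [2]].

The final insertion tableau P = [[1, 3, 4, 5], [2]] has shape [4, 1].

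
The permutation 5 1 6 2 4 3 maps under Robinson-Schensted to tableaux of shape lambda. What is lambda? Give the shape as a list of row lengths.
Row-insert each entry into an empty tableau.

After inserting 5: P = [[5]].
After inserting 1: P = [[1], [5]].
After inserting 6: P = [[1, 6], [5]].
After inserting 2: P = [[1, 2], [5, 6]].
After inserting 4: P = [[1, 2, 4], [5, 6]].
After inserting 3: P = [[1, 2, 3], [4, 6], [5]].

The final insertion tableau P = [[1, 2, 3], [4, 6], [5]] has shape [3, 2, 1].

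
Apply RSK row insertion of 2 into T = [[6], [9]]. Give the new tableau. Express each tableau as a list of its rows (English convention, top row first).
In row 1, 2 replaces 6 (the leftmost entry greater than 2); 6 is bumped to row 2. In row 2, 6 replaces 9 (the leftmost entry greater than 6); 9 is bumped to row 3. 9 starts a new row 3. The new tableau is [[2], [6], [9]].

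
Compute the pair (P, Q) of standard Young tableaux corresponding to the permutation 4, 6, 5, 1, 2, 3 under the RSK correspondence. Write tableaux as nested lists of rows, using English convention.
Insert each entry of the permutation into P by Schensted row insertion, recording in Q the position of each new cell.

Insert 4: appended to row 1. P = [[4]].
Insert 6: appended to row 1. P = [[4, 6]].
Insert 5: 5 bumps 6 from row 1; 6 starts row 2. P = [[4, 5], [6]].
Insert 1: 1 bumps 4 from row 1; 4 bumps 6 from row 2; 6 starts row 3. P = [[1, 5], [4], [6]].
Insert 2: 2 bumps 5 from row 1; 5 appends to row 2. P = [[1, 2], [4, 5], [6]].
Insert 3: appended to row 1. P = [[1, 2, 3], [4, 5], [6]].

So P = [[1, 2, 3], [4, 5], [6]], Q = [[1, 2, 6], [3, 5], [4]].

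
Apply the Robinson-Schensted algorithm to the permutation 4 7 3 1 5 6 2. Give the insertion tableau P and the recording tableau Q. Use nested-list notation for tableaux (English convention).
P = [[1, 2, 6], [3, 5], [4, 7]], Q = [[1, 2, 6], [3, 5], [4, 7]]

Insert each entry of the permutation into P by Schensted row insertion, recording in Q the position of each new cell.

Insert 4: appended to row 1. P = [[4]].
Insert 7: appended to row 1. P = [[4, 7]].
Insert 3: 3 bumps 4 from row 1; 4 starts row 2. P = [[3, 7], [4]].
Insert 1: 1 bumps 3 from row 1; 3 bumps 4 from row 2; 4 starts row 3. P = [[1, 7], [3], [4]].
Insert 5: 5 bumps 7 from row 1; 7 appends to row 2. P = [[1, 5], [3, 7], [4]].
Insert 6: appended to row 1. P = [[1, 5, 6], [3, 7], [4]].
Insert 2: 2 bumps 5 from row 1; 5 bumps 7 from row 2; 7 appends to row 3. P = [[1, 2, 6], [3, 5], [4, 7]].

So P = [[1, 2, 6], [3, 5], [4, 7]], Q = [[1, 2, 6], [3, 5], [4, 7]].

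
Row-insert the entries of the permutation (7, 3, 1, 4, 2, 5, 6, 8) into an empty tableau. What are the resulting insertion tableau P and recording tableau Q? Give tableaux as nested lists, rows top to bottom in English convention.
P = [[1, 2, 5, 6, 8], [3, 4], [7]], Q = [[1, 4, 6, 7, 8], [2, 5], [3]]

Insert each entry of the permutation into P by Schensted row insertion, recording in Q the position of each new cell.

Insert 7: appended to row 1. P = [[7]], Q = [[1]].
Insert 3: 3 bumps 7 from row 1; 7 starts row 2. P = [[3], [7]], Q = [[1], [2]].
Insert 1: 1 bumps 3 from row 1; 3 bumps 7 from row 2; 7 starts row 3. P = [[1], [3], [7]], Q = [[1], [2], [3]].
Insert 4: appended to row 1. P = [[1, 4], [3], [7]], Q = [[1, 4], [2], [3]].
Insert 2: 2 bumps 4 from row 1; 4 appends to row 2. P = [[1, 2], [3, 4], [7]], Q = [[1, 4], [2, 5], [3]].
Insert 5: appended to row 1. P = [[1, 2, 5], [3, 4], [7]], Q = [[1, 4, 6], [2, 5], [3]].
Insert 6: appended to row 1. P = [[1, 2, 5, 6], [3, 4], [7]], Q = [[1, 4, 6, 7], [2, 5], [3]].
Insert 8: appended to row 1. P = [[1, 2, 5, 6, 8], [3, 4], [7]], Q = [[1, 4, 6, 7, 8], [2, 5], [3]].

So P = [[1, 2, 5, 6, 8], [3, 4], [7]], Q = [[1, 4, 6, 7, 8], [2, 5], [3]].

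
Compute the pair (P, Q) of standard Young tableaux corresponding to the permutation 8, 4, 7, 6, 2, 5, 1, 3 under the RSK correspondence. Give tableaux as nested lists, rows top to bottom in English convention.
Insert each entry of the permutation into P by Schensted row insertion, recording in Q the position of each new cell.

Insert 8: appended to row 1. P = [[8]].
Insert 4: 4 bumps 8 from row 1; 8 starts row 2. P = [[4], [8]].
Insert 7: appended to row 1. P = [[4, 7], [8]].
Insert 6: 6 bumps 7 from row 1; 7 bumps 8 from row 2; 8 starts row 3. P = [[4, 6], [7], [8]].
Insert 2: 2 bumps 4 from row 1; 4 bumps 7 from row 2; 7 bumps 8 from row 3; 8 starts row 4. P = [[2, 6], [4], [7], [8]].
Insert 5: 5 bumps 6 from row 1; 6 appends to row 2. P = [[2, 5], [4, 6], [7], [8]].
Insert 1: 1 bumps 2 from row 1; 2 bumps 4 from row 2; 4 bumps 7 from row 3; 7 bumps 8 from row 4; 8 starts row 5. P = [[1, 5], [2, 6], [4], [7], [8]].
Insert 3: 3 bumps 5 from row 1; 5 bumps 6 from row 2; 6 appends to row 3. P = [[1, 3], [2, 5], [4, 6], [7], [8]].

So P = [[1, 3], [2, 5], [4, 6], [7], [8]], Q = [[1, 3], [2, 6], [4, 8], [5], [7]].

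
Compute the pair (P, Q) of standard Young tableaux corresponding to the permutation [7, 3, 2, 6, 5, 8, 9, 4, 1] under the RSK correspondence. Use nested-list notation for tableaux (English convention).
P = [[1, 4, 8, 9], [2, 5], [3], [6], [7]], Q = [[1, 4, 6, 7], [2, 5], [3], [8], [9]]

Insert each entry of the permutation into P by Schensted row insertion, recording in Q the position of each new cell.

Insert 7: appended to row 1. P = [[7]].
Insert 3: 3 bumps 7 from row 1; 7 starts row 2. P = [[3], [7]].
Insert 2: 2 bumps 3 from row 1; 3 bumps 7 from row 2; 7 starts row 3. P = [[2], [3], [7]].
Insert 6: appended to row 1. P = [[2, 6], [3], [7]].
Insert 5: 5 bumps 6 from row 1; 6 appends to row 2. P = [[2, 5], [3, 6], [7]].
Insert 8: appended to row 1. P = [[2, 5, 8], [3, 6], [7]].
Insert 9: appended to row 1. P = [[2, 5, 8, 9], [3, 6], [7]].
Insert 4: 4 bumps 5 from row 1; 5 bumps 6 from row 2; 6 bumps 7 from row 3; 7 starts row 4. P = [[2, 4, 8, 9], [3, 5], [6], [7]].
Insert 1: 1 bumps 2 from row 1; 2 bumps 3 from row 2; 3 bumps 6 from row 3; 6 bumps 7 from row 4; 7 starts row 5. P = [[1, 4, 8, 9], [2, 5], [3], [6], [7]].

So P = [[1, 4, 8, 9], [2, 5], [3], [6], [7]], Q = [[1, 4, 6, 7], [2, 5], [3], [8], [9]].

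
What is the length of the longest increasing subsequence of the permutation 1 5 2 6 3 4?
4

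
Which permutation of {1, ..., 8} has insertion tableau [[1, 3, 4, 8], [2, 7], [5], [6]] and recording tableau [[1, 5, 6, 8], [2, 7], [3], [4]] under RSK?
Reverse the RSK construction: for i from n down to 1, find the cell of Q containing i, remove the entry at that cell from P, and reverse-bump it up through P; the value ejected from row 1 is w(i).

Step i=8: Q has 8 at row 1, column 4; remove that cell from P, ejecting 8. So w(8) = 8. P is now [[1, 3, 4], [2, 7], [5], [6]].
Step i=7: Q has 7 at row 2, column 2; remove 7 from row 2 of P and reverse-bump: 7 enters row 1 and ejects 4. So w(7) = 4. P is now [[1, 3, 7], [2], [5], [6]].
Step i=6: Q has 6 at row 1, column 3; remove that cell from P, ejecting 7. So w(6) = 7. P is now [[1, 3], [2], [5], [6]].
Step i=5: Q has 5 at row 1, column 2; remove that cell from P, ejecting 3. So w(5) = 3. P is now [[1], [2], [5], [6]].
Step i=4: Q has 4 at row 4, column 1; remove 6 from row 4 of P and reverse-bump: 6 enters row 3 and ejects 5; 5 enters row 2 and ejects 2; 2 enters row 1 and ejects 1. So w(4) = 1. P is now [[2], [5], [6]].
Step i=3: Q has 3 at row 3, column 1; remove 6 from row 3 of P and reverse-bump: 6 enters row 2 and ejects 5; 5 enters row 1 and ejects 2. So w(3) = 2. P is now [[5], [6]].
Step i=2: Q has 2 at row 2, column 1; remove 6 from row 2 of P and reverse-bump: 6 enters row 1 and ejects 5. So w(2) = 5. P is now [[6]].
Step i=1: Q has 1 at row 1, column 1; remove that cell from P, ejecting 6. So w(1) = 6. P is now [].

So w = 6 5 2 1 3 7 4 8.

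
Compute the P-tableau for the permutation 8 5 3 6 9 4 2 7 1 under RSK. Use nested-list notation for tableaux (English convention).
P = [[1, 4, 7], [2, 6, 9], [3], [5], [8]]

After inserting 8: P = [[8]].
After inserting 5: P = [[5], [8]].
After inserting 3: P = [[3], [5], [8]].
After inserting 6: P = [[3, 6], [5], [8]].
After inserting 9: P = [[3, 6, 9], [5], [8]].
After inserting 4: P = [[3, 4, 9], [5, 6], [8]].
After inserting 2: P = [[2, 4, 9], [3, 6], [5], [8]].
After inserting 7: P = [[2, 4, 7], [3, 6, 9], [5], [8]].
After inserting 1: P = [[1, 4, 7], [2, 6, 9], [3], [5], [8]].

So P = [[1, 4, 7], [2, 6, 9], [3], [5], [8]].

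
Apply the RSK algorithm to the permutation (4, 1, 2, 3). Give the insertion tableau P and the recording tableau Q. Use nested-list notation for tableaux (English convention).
P = [[1, 2, 3], [4]], Q = [[1, 3, 4], [2]]

Insert each entry of the permutation into P by Schensted row insertion, recording in Q the position of each new cell.

Insert 4: appended to row 1. P = [[4]].
Insert 1: 1 bumps 4 from row 1; 4 starts row 2. P = [[1], [4]].
Insert 2: appended to row 1. P = [[1, 2], [4]].
Insert 3: appended to row 1. P = [[1, 2, 3], [4]].

So P = [[1, 2, 3], [4]], Q = [[1, 3, 4], [2]].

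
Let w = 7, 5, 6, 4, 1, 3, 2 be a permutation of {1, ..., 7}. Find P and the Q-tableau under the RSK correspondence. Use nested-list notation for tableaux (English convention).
P = [[1, 2], [3, 6], [4], [5], [7]], Q = [[1, 3], [2, 6], [4], [5], [7]]

Insert each entry of the permutation into P by Schensted row insertion, recording in Q the position of each new cell.

Insert 7: appended to row 1. P = [[7]].
Insert 5: 5 bumps 7 from row 1; 7 starts row 2. P = [[5], [7]].
Insert 6: appended to row 1. P = [[5, 6], [7]].
Insert 4: 4 bumps 5 from row 1; 5 bumps 7 from row 2; 7 starts row 3. P = [[4, 6], [5], [7]].
Insert 1: 1 bumps 4 from row 1; 4 bumps 5 from row 2; 5 bumps 7 from row 3; 7 starts row 4. P = [[1, 6], [4], [5], [7]].
Insert 3: 3 bumps 6 from row 1; 6 appends to row 2. P = [[1, 3], [4, 6], [5], [7]].
Insert 2: 2 bumps 3 from row 1; 3 bumps 4 from row 2; 4 bumps 5 from row 3; 5 bumps 7 from row 4; 7 starts row 5. P = [[1, 2], [3, 6], [4], [5], [7]].

So P = [[1, 2], [3, 6], [4], [5], [7]], Q = [[1, 3], [2, 6], [4], [5], [7]].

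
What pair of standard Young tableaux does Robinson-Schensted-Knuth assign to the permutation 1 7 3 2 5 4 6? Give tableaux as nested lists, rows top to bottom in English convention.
P = [[1, 2, 4, 6], [3, 5], [7]], Q = [[1, 2, 5, 7], [3, 6], [4]]

Insert each entry of the permutation into P by Schensted row insertion, recording in Q the position of each new cell.

Insert 1: appended to row 1. P = [[1]].
Insert 7: appended to row 1. P = [[1, 7]].
Insert 3: 3 bumps 7 from row 1; 7 starts row 2. P = [[1, 3], [7]].
Insert 2: 2 bumps 3 from row 1; 3 bumps 7 from row 2; 7 starts row 3. P = [[1, 2], [3], [7]].
Insert 5: appended to row 1. P = [[1, 2, 5], [3], [7]].
Insert 4: 4 bumps 5 from row 1; 5 appends to row 2. P = [[1, 2, 4], [3, 5], [7]].
Insert 6: appended to row 1. P = [[1, 2, 4, 6], [3, 5], [7]].

So P = [[1, 2, 4, 6], [3, 5], [7]], Q = [[1, 2, 5, 7], [3, 6], [4]].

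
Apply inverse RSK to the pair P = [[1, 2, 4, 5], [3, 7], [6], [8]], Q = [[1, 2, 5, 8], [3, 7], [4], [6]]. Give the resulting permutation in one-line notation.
Reverse the RSK construction: for i from n down to 1, find the cell of Q containing i, remove the entry at that cell from P, and reverse-bump it up through P; the value ejected from row 1 is w(i).

Step i=8: Q has 8 at row 1, column 4; remove that cell from P, ejecting 5. So w(8) = 5. P is now [[1, 2, 4], [3, 7], [6], [8]].
Step i=7: Q has 7 at row 2, column 2; remove 7 from row 2 of P and reverse-bump: 7 enters row 1 and ejects 4. So w(7) = 4. P is now [[1, 2, 7], [3], [6], [8]].
Step i=6: Q has 6 at row 4, column 1; remove 8 from row 4 of P and reverse-bump: 8 enters row 3 and ejects 6; 6 enters row 2 and ejects 3; 3 enters row 1 and ejects 2. So w(6) = 2. P is now [[1, 3, 7], [6], [8]].
Step i=5: Q has 5 at row 1, column 3; remove that cell from P, ejecting 7. So w(5) = 7. P is now [[1, 3], [6], [8]].
Step i=4: Q has 4 at row 3, column 1; remove 8 from row 3 of P and reverse-bump: 8 enters row 2 and ejects 6; 6 enters row 1 and ejects 3. So w(4) = 3. P is now [[1, 6], [8]].
Step i=3: Q has 3 at row 2, column 1; remove 8 from row 2 of P and reverse-bump: 8 enters row 1 and ejects 6. So w(3) = 6. P is now [[1, 8]].
Step i=2: Q has 2 at row 1, column 2; remove that cell from P, ejecting 8. So w(2) = 8. P is now [[1]].
Step i=1: Q has 1 at row 1, column 1; remove that cell from P, ejecting 1. So w(1) = 1. P is now [].

So w = 1 8 6 3 7 2 4 5.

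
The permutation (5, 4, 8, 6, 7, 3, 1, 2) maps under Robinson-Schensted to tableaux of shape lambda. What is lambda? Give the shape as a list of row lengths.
[3, 2, 2, 1]

RSK row insertion gives P = [[1, 2, 7], [3, 6], [4, 8], [5]], which has shape [3, 2, 2, 1].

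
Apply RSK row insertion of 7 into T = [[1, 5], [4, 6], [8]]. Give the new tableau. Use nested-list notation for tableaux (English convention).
7 is larger than every entry of row 1, so it is appended to row 1. The new tableau is [[1, 5, 7], [4, 6], [8]].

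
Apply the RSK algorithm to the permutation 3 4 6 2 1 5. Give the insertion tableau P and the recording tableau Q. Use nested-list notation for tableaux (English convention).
P = [[1, 4, 5], [2, 6], [3]], Q = [[1, 2, 3], [4, 6], [5]]

Insert each entry of the permutation into P by Schensted row insertion, recording in Q the position of each new cell.

Insert 3: appended to row 1. P = [[3]], Q = [[1]].
Insert 4: appended to row 1. P = [[3, 4]], Q = [[1, 2]].
Insert 6: appended to row 1. P = [[3, 4, 6]], Q = [[1, 2, 3]].
Insert 2: 2 bumps 3 from row 1; 3 starts row 2. P = [[2, 4, 6], [3]], Q = [[1, 2, 3], [4]].
Insert 1: 1 bumps 2 from row 1; 2 bumps 3 from row 2; 3 starts row 3. P = [[1, 4, 6], [2], [3]], Q = [[1, 2, 3], [4], [5]].
Insert 5: 5 bumps 6 from row 1; 6 appends to row 2. P = [[1, 4, 5], [2, 6], [3]], Q = [[1, 2, 3], [4, 6], [5]].

So P = [[1, 4, 5], [2, 6], [3]], Q = [[1, 2, 3], [4, 6], [5]].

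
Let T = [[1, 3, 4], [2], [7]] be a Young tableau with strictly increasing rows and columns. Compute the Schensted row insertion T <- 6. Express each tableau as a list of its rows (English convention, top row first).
6 is larger than every entry of row 1, so it is appended to row 1. The new tableau is [[1, 3, 4, 6], [2], [7]].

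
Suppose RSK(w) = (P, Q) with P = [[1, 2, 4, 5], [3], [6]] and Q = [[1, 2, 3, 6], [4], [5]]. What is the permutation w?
Reverse the RSK construction: for i from n down to 1, find the cell of Q containing i, remove the entry at that cell from P, and reverse-bump it up through P; the value ejected from row 1 is w(i).

Step i=6: Q has 6 at row 1, column 4; remove that cell from P, ejecting 5. So w(6) = 5. P is now [[1, 2, 4], [3], [6]].
Step i=5: Q has 5 at row 3, column 1; remove 6 from row 3 of P and reverse-bump: 6 enters row 2 and ejects 3; 3 enters row 1 and ejects 2. So w(5) = 2. P is now [[1, 3, 4], [6]].
Step i=4: Q has 4 at row 2, column 1; remove 6 from row 2 of P and reverse-bump: 6 enters row 1 and ejects 4. So w(4) = 4. P is now [[1, 3, 6]].
Step i=3: Q has 3 at row 1, column 3; remove that cell from P, ejecting 6. So w(3) = 6. P is now [[1, 3]].
Step i=2: Q has 2 at row 1, column 2; remove that cell from P, ejecting 3. So w(2) = 3. P is now [[1]].
Step i=1: Q has 1 at row 1, column 1; remove that cell from P, ejecting 1. So w(1) = 1. P is now [].

So w = 1 3 6 4 2 5.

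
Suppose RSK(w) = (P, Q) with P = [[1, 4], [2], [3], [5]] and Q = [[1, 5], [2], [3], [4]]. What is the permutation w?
Reverse the RSK construction: for i from n down to 1, find the cell of Q containing i, remove the entry at that cell from P, and reverse-bump it up through P; the value ejected from row 1 is w(i).

Step i=5: Q has 5 at row 1, column 2; remove that cell from P, ejecting 4. So w(5) = 4. P is now [[1], [2], [3], [5]].
Step i=4: Q has 4 at row 4, column 1; remove 5 from row 4 of P and reverse-bump: 5 enters row 3 and ejects 3; 3 enters row 2 and ejects 2; 2 enters row 1 and ejects 1. So w(4) = 1. P is now [[2], [3], [5]].
Step i=3: Q has 3 at row 3, column 1; remove 5 from row 3 of P and reverse-bump: 5 enters row 2 and ejects 3; 3 enters row 1 and ejects 2. So w(3) = 2. P is now [[3], [5]].
Step i=2: Q has 2 at row 2, column 1; remove 5 from row 2 of P and reverse-bump: 5 enters row 1 and ejects 3. So w(2) = 3. P is now [[5]].
Step i=1: Q has 1 at row 1, column 1; remove that cell from P, ejecting 5. So w(1) = 5. P is now [].

So w = 5 3 2 1 4.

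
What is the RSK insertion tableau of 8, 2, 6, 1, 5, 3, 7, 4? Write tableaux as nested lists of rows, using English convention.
P = [[1, 3, 4], [2, 5, 7], [6], [8]]

Insert 8: appended to row 1. P = [[8]].
Insert 2: 2 bumps 8 from row 1; 8 starts row 2. P = [[2], [8]].
Insert 6: appended to row 1. P = [[2, 6], [8]].
Insert 1: 1 bumps 2 from row 1; 2 bumps 8 from row 2; 8 starts row 3. P = [[1, 6], [2], [8]].
Insert 5: 5 bumps 6 from row 1; 6 appends to row 2. P = [[1, 5], [2, 6], [8]].
Insert 3: 3 bumps 5 from row 1; 5 bumps 6 from row 2; 6 bumps 8 from row 3; 8 starts row 4. P = [[1, 3], [2, 5], [6], [8]].
Insert 7: appended to row 1. P = [[1, 3, 7], [2, 5], [6], [8]].
Insert 4: 4 bumps 7 from row 1; 7 appends to row 2. P = [[1, 3, 4], [2, 5, 7], [6], [8]].

So P = [[1, 3, 4], [2, 5, 7], [6], [8]].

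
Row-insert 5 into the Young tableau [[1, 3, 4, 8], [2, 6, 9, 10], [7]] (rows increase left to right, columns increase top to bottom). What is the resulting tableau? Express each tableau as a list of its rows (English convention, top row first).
[[1, 3, 4, 5], [2, 6, 8, 10], [7, 9]]

In row 1, 5 replaces 8 (the leftmost entry greater than 5); 8 is bumped to row 2. In row 2, 8 replaces 9 (the leftmost entry greater than 8); 9 is bumped to row 3. 9 is appended to row 3. The new tableau is [[1, 3, 4, 5], [2, 6, 8, 10], [7, 9]].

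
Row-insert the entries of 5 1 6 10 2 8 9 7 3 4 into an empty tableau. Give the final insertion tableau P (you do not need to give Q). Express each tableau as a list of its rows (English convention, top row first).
Insert 5: appended to row 1. P = [[5]].
Insert 1: 1 bumps 5 from row 1; 5 starts row 2. P = [[1], [5]].
Insert 6: appended to row 1. P = [[1, 6], [5]].
Insert 10: appended to row 1. P = [[1, 6, 10], [5]].
Insert 2: 2 bumps 6 from row 1; 6 appends to row 2. P = [[1, 2, 10], [5, 6]].
Insert 8: 8 bumps 10 from row 1; 10 appends to row 2. P = [[1, 2, 8], [5, 6, 10]].
Insert 9: appended to row 1. P = [[1, 2, 8, 9], [5, 6, 10]].
Insert 7: 7 bumps 8 from row 1; 8 bumps 10 from row 2; 10 starts row 3. P = [[1, 2, 7, 9], [5, 6, 8], [10]].
Insert 3: 3 bumps 7 from row 1; 7 bumps 8 from row 2; 8 bumps 10 from row 3; 10 starts row 4. P = [[1, 2, 3, 9], [5, 6, 7], [8], [10]].
Insert 4: 4 bumps 9 from row 1; 9 appends to row 2. P = [[1, 2, 3, 4], [5, 6, 7, 9], [8], [10]].

So P = [[1, 2, 3, 4], [5, 6, 7, 9], [8], [10]].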